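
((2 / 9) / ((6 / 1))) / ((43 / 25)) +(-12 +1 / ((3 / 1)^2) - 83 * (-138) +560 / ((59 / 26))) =800678804/68499 = 11688.91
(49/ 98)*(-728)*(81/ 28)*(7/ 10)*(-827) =6095817/10 = 609581.70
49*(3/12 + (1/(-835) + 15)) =2495619/3340 = 747.19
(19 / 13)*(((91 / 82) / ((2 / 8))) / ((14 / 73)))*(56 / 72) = 9709/369 = 26.31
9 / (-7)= -9/7 = -1.29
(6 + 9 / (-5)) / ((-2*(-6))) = 7/20 = 0.35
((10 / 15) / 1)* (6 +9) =10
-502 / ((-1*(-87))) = -502/87 = -5.77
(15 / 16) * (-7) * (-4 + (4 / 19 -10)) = 13755/152 = 90.49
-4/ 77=-0.05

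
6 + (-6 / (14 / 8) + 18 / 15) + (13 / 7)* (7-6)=197/35 = 5.63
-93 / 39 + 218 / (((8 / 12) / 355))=1509074/13 = 116082.62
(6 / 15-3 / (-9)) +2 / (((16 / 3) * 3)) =103/120 = 0.86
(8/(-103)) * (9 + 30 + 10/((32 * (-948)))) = -591547/195288 = -3.03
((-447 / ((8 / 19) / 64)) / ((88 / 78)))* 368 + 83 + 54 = -243781565/11 = -22161960.45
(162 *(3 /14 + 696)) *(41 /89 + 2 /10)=74515.27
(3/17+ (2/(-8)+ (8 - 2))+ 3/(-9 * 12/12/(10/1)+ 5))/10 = 18563/27880 = 0.67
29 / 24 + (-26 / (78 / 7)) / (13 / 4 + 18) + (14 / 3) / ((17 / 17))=11761/2040 = 5.77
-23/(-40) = 23/40 = 0.58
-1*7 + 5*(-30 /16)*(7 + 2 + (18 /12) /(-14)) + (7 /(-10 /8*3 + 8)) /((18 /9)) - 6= -363843/3808 = -95.55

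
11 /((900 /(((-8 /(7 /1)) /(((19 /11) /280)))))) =-1936/855 = -2.26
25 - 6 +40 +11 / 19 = 1132/19 = 59.58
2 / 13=0.15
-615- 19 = -634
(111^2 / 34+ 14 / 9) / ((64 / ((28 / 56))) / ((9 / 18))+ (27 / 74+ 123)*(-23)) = -4120505/29226519 = -0.14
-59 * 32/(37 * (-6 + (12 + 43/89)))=-168032/21349 = -7.87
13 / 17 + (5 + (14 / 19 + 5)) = 3715/323 = 11.50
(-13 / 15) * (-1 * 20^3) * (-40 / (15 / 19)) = -3161600/9 = -351288.89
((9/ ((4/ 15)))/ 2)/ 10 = 27/16 = 1.69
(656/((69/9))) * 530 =1043040/23 = 45349.57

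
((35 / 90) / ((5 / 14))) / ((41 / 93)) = 1519/615 = 2.47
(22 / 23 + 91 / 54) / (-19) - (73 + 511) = -13784513/23598 = -584.14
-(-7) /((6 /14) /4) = 196/3 = 65.33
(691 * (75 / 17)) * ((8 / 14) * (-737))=-152780100/119 = -1283866.39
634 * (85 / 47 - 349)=-10345612/47 = -220119.40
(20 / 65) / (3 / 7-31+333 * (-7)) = -28/214903 = 0.00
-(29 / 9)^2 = -841/81 = -10.38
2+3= 5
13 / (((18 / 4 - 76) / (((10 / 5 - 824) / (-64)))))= -411/176 = -2.34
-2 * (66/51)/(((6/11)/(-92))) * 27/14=100188/119 = 841.92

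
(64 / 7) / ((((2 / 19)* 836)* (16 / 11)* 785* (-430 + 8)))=-1/4637780 = 0.00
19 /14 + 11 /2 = 48/7 = 6.86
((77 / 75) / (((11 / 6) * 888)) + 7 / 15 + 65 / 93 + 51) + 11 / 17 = 52.81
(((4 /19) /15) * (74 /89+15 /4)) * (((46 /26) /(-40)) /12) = -37513/158277600 = 0.00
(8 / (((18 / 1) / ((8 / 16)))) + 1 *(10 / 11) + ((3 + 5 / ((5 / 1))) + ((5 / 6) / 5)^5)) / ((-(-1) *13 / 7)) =3072461/1111968 = 2.76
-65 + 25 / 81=-5240/81 = -64.69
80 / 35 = 16/7 = 2.29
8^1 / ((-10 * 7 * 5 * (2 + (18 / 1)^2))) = -2/28525 = 0.00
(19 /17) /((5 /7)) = 133/85 = 1.56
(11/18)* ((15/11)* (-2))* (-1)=5/3 = 1.67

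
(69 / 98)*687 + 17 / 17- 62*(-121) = 7986.70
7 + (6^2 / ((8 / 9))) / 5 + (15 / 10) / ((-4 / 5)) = 529/40 = 13.22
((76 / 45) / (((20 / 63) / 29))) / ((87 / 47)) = 6251/75 = 83.35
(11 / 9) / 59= 11/531 = 0.02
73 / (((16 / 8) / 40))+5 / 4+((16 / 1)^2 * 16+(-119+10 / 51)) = 1109443/204 = 5438.45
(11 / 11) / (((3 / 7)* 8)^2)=0.09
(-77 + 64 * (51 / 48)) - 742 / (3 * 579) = -16375/1737 = -9.43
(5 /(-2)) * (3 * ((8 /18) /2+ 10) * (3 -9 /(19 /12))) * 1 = 3910/19 = 205.79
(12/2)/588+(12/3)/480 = 109/5880 = 0.02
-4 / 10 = -2/5 = -0.40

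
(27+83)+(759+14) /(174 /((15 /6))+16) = 50945/428 = 119.03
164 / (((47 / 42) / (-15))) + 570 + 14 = -75872/47 = -1614.30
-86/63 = -1.37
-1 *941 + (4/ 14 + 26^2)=-1853/7 = -264.71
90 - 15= 75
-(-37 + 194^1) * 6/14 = -471/7 = -67.29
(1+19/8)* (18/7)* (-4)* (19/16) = -4617/112 = -41.22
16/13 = 1.23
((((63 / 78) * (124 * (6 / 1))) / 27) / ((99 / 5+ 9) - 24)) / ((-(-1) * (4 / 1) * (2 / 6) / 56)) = 7595/39 = 194.74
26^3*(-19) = -333944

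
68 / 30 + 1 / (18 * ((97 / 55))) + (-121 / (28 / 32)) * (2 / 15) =-986311/61110 = -16.14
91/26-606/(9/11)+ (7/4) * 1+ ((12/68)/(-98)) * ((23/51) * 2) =-124971101/169932 = -735.42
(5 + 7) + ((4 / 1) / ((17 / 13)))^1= 256/17 = 15.06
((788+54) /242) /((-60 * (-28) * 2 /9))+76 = 10300783/135520 = 76.01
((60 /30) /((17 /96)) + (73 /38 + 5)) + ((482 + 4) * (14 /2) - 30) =2190079/646 = 3390.22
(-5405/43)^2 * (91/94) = 56563325/3698 = 15295.65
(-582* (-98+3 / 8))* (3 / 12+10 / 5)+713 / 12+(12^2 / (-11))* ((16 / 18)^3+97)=164099963/1296 = 126620.34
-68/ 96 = -17/24 = -0.71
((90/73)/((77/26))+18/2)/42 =0.22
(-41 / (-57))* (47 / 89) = 1927/5073 = 0.38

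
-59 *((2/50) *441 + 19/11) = -314234/275 = -1142.67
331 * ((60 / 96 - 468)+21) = -147750.12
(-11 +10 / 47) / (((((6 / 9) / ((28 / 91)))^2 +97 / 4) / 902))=-8231652/24487 = -336.16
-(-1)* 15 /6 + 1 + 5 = 17/2 = 8.50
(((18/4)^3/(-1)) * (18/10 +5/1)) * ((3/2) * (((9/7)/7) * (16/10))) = -273.15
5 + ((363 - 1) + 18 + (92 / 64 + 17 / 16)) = 775/2 = 387.50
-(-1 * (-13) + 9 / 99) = -144/11 = -13.09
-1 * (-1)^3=1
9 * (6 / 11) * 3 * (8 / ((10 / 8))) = 5184/55 = 94.25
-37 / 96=-0.39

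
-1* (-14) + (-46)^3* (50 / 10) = -486666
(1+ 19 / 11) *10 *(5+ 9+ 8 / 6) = 4600/11 = 418.18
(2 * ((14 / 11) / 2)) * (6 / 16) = 21/44 = 0.48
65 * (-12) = -780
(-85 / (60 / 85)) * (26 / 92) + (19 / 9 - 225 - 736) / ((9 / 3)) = -1756985/4968 = -353.66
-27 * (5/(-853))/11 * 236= 31860/9383 = 3.40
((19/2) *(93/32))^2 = 3122289/4096 = 762.28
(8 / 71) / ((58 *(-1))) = -4/2059 = 0.00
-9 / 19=-0.47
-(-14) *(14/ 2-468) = -6454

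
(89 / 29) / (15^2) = 89/6525 = 0.01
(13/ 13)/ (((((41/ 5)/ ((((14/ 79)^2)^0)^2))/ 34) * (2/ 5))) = 425/41 = 10.37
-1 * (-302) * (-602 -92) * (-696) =145873248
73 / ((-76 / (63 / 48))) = -1533/1216 = -1.26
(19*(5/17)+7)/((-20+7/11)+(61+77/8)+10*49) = 18832/809727 = 0.02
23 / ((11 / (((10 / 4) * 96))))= 5520/11 = 501.82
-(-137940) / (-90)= -4598/3 = -1532.67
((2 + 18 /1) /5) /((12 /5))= 5/3 = 1.67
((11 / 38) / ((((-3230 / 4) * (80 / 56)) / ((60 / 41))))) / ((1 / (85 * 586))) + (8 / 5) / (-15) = -20423308/1110075 = -18.40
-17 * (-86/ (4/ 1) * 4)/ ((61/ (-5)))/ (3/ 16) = -116960/183 = -639.13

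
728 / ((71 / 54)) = 553.69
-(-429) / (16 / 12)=1287/4 = 321.75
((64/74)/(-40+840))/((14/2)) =1/6475 = 0.00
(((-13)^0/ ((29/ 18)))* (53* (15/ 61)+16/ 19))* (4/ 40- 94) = -135900531/168055 = -808.67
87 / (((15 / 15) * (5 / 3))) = 261/5 = 52.20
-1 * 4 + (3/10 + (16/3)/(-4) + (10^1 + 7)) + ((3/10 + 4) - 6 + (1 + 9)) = 304/15 = 20.27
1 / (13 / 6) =6/13 = 0.46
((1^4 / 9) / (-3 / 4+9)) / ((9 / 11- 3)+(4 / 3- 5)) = -4/1737 = 0.00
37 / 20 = 1.85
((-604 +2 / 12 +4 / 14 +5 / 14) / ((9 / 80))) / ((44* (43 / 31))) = -7853540/89397 = -87.85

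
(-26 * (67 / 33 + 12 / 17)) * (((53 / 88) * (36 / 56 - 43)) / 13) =48243515/345576 = 139.60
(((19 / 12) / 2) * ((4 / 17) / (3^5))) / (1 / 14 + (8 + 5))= 133/2267919 = 0.00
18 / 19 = 0.95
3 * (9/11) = 27/11 = 2.45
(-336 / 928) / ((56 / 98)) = -147/232 = -0.63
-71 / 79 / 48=-71/3792 = -0.02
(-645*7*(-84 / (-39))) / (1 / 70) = -8849400/13 = -680723.08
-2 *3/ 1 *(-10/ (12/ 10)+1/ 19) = 944/19 = 49.68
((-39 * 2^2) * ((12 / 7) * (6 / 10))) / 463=-5616/16205 = -0.35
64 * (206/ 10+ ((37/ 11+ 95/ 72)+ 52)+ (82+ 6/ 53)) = 267632744/26235 = 10201.36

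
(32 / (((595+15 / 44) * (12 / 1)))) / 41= 352/3221985 = 0.00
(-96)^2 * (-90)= -829440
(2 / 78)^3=1/59319 = 0.00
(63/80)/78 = 21/2080 = 0.01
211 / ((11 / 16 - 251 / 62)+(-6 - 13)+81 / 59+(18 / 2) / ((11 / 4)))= -67921744/5702619 = -11.91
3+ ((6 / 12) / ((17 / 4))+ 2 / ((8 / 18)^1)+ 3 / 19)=7.78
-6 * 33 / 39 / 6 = -11/13 = -0.85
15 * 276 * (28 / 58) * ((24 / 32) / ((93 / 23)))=333270/899 = 370.71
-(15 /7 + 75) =-540/7 = -77.14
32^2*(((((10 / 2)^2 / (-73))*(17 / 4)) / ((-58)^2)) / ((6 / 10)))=-136000/184179 = -0.74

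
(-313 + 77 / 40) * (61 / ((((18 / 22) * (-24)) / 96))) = 8349253/90 = 92769.48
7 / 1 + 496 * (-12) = -5945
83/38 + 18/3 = 8.18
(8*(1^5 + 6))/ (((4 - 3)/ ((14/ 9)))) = 784/9 = 87.11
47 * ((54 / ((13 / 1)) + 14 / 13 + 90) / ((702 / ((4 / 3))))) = 116372/13689 = 8.50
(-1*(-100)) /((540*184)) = 5/4968 = 0.00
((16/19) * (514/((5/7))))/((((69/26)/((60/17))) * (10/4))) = 11974144/37145 = 322.36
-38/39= -0.97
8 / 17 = 0.47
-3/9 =-1/3 = -0.33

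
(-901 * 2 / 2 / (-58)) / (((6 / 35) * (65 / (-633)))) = -1330777/1508 = -882.48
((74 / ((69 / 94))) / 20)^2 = 3024121/119025 = 25.41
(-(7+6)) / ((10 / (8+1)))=-117/10 = -11.70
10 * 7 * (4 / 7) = 40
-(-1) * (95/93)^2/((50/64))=11552/8649 = 1.34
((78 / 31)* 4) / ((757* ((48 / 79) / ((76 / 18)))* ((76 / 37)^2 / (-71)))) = -99823373/64205712 = -1.55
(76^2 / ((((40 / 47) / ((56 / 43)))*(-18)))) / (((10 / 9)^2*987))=-2166/5375 = -0.40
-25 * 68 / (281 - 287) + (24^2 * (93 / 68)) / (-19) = 234374/969 = 241.87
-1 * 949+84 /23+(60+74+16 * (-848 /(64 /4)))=-38165/23 = -1659.35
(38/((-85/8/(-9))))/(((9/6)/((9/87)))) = 2.22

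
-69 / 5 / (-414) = 1/30 = 0.03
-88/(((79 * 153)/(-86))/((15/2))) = 18920/4029 = 4.70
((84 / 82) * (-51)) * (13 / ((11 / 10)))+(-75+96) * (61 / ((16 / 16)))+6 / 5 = 1499061/2255 = 664.77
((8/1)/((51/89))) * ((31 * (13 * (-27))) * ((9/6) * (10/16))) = -4842045/34 = -142413.09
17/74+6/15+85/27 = 37741/9990 = 3.78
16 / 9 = 1.78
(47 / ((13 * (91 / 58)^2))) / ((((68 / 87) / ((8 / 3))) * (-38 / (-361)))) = 87117508/1830101 = 47.60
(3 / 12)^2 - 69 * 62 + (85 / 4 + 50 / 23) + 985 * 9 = 1696659/368 = 4610.49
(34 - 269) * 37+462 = -8233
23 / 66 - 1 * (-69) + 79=9791/66 = 148.35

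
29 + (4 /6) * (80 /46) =30.16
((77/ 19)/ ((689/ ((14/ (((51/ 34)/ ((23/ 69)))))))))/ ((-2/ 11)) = -11858/117819 = -0.10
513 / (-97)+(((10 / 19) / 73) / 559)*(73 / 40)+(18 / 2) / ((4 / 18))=145104199/4120948 = 35.21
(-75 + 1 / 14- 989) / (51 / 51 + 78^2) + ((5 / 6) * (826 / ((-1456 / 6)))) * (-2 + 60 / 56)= 335183/136304 = 2.46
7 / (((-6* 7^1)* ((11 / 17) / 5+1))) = -85/576 = -0.15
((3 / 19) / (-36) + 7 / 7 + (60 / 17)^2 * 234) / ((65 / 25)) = 960664015/856596 = 1121.49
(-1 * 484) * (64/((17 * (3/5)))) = -154880/51 = -3036.86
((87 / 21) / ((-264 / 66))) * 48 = -348/7 = -49.71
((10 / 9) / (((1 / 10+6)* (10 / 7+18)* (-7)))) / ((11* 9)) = -25/1847934 = 0.00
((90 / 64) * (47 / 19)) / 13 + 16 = 128579/7904 = 16.27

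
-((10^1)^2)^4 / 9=-100000000/9 = -11111111.11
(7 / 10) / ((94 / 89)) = 623/940 = 0.66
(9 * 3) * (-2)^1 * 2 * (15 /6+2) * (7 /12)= -567/2 = -283.50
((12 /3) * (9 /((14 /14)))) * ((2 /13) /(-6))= -12/13 = -0.92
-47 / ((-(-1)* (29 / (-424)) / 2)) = 39856/29 = 1374.34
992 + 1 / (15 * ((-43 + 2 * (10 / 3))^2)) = 58929763/59405 = 992.00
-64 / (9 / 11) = -704/9 = -78.22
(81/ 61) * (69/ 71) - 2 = -3073/4331 = -0.71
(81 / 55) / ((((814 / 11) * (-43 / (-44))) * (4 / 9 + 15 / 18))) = 2916/182965 = 0.02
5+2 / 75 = 377/75 = 5.03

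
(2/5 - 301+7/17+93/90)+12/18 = -50743/170 = -298.49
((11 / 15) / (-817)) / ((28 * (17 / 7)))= -11/833340 = 0.00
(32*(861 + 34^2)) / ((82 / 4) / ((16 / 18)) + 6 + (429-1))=1032704/7313 = 141.21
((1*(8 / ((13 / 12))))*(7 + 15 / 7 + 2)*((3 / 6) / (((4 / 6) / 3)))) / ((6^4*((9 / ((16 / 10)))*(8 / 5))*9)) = 1/567 = 0.00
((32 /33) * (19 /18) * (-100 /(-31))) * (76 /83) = 2310400/764181 = 3.02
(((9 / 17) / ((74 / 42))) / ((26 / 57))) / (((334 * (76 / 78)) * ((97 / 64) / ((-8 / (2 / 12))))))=-653184/10189171 = -0.06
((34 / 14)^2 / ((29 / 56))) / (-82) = -1156/8323 = -0.14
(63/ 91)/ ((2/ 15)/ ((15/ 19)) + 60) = 2025/175994 = 0.01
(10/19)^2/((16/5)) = 125/1444 = 0.09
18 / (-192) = -3/32 = -0.09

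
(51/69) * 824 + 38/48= 336629/552 = 609.84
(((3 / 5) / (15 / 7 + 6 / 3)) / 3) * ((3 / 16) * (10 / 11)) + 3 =7677/2552 = 3.01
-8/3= -2.67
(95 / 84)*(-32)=-760/21 = -36.19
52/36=13/9 = 1.44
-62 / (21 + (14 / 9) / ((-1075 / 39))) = -199950/67543 = -2.96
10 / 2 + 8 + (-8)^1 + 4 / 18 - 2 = 29/9 = 3.22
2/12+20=121/6 = 20.17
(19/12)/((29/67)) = 1273/348 = 3.66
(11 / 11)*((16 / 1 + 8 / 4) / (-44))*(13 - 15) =9/11 = 0.82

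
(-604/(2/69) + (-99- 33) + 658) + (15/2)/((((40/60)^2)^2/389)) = -177349/32 = -5542.16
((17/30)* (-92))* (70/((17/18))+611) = -535762/15 = -35717.47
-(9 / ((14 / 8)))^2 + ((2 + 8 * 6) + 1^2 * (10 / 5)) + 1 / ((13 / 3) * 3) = 16325/637 = 25.63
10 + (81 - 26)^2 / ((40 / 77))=46665/8 = 5833.12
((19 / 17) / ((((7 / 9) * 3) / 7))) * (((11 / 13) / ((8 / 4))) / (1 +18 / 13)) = 627/1054 = 0.59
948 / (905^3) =948/741217625 = 0.00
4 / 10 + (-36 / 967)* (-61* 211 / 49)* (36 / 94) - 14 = -109734028/11135005 = -9.85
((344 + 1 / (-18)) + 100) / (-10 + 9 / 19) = -151829/3258 = -46.60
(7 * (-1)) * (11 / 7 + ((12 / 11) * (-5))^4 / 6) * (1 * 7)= -106967357/14641 = -7306.01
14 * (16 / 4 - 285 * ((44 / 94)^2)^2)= -661419304/4879681 = -135.55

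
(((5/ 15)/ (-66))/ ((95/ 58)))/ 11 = -29/103455 = 0.00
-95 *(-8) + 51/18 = 4577/6 = 762.83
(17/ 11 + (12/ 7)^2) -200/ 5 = -19143/539 = -35.52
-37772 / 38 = -994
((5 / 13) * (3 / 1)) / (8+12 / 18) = 45/338 = 0.13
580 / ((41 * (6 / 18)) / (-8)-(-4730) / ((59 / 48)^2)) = 48455520/261407359 = 0.19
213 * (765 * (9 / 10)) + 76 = 293453/2 = 146726.50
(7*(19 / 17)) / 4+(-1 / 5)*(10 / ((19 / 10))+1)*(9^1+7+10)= -197757/6460 = -30.61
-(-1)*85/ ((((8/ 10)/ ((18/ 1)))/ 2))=3825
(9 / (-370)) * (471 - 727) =1152/185 = 6.23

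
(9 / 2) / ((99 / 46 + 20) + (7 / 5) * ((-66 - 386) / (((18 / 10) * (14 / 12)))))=-0.02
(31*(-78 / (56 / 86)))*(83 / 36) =-1438307/168 = -8561.35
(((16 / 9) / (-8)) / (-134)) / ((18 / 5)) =5/10854 = 0.00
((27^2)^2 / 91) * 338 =13817466/7 = 1973923.71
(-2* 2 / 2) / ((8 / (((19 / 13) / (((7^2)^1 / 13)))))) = -19/196 = -0.10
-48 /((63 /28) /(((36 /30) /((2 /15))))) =-192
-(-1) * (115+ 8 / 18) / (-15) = -1039/135 = -7.70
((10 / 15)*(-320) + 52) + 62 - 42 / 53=-15920/159 = -100.13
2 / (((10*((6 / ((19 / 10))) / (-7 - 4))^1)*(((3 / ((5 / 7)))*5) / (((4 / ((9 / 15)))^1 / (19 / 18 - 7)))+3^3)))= -418/4965 = -0.08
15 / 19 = 0.79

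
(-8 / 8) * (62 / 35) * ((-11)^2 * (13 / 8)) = -48763/140 = -348.31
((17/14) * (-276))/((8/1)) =-1173/28 = -41.89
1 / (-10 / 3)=-3/10 = -0.30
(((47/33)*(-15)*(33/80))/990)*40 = -47/132 = -0.36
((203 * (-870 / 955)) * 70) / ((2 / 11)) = -13598970/191 = -71198.80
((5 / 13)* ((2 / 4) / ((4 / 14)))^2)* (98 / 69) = 12005/7176 = 1.67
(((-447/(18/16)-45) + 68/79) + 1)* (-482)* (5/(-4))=-62896180/237 = -265384.73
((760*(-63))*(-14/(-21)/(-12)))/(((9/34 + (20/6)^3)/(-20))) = -48837600/34243 = -1426.21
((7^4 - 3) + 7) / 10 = 481/2 = 240.50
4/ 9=0.44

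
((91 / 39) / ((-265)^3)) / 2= -7/111657750 = 0.00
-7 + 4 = -3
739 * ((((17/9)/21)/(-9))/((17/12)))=-2956/567 = -5.21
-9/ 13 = -0.69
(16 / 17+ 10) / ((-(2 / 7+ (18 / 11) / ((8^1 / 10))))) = -28644/6103 = -4.69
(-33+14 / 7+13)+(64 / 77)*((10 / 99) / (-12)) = -411802/22869 = -18.01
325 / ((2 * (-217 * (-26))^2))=25/4897256 = 0.00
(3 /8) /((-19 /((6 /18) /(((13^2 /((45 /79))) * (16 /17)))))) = -765/32469632 = 0.00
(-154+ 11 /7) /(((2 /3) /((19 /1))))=-60819/14 = -4344.21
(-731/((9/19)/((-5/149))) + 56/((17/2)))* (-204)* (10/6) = -19847.23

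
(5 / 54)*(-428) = -1070/27 = -39.63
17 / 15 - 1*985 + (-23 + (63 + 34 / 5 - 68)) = -15076/15 = -1005.07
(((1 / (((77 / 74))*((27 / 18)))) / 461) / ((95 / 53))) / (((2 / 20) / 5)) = 78440/2023329 = 0.04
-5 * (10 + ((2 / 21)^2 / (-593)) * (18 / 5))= -1452842/29057 = -50.00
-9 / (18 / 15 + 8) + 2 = 47/46 = 1.02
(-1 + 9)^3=512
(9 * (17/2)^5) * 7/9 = 9938999/32 = 310593.72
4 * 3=12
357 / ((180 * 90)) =119/5400 = 0.02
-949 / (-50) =949/50 = 18.98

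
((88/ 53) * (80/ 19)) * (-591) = -4160640/1007 = -4131.72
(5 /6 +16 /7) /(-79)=-0.04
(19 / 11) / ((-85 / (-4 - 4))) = 152/935 = 0.16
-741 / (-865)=0.86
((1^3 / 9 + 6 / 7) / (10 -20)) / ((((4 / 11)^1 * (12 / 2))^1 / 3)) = -671/5040 = -0.13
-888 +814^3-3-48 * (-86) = 539356381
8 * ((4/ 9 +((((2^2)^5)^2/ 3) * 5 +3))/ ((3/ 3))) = 125829368/9 = 13981040.89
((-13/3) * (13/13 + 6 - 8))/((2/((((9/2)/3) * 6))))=39/2 = 19.50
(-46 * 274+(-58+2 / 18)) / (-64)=197.84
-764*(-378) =288792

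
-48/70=-24/35 = -0.69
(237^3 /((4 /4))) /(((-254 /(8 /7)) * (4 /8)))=-106496424/889 = -119793.50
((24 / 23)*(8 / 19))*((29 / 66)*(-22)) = -1856/437 = -4.25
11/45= 0.24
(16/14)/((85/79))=632/595 = 1.06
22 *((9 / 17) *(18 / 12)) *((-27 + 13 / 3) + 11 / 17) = -111177/289 = -384.70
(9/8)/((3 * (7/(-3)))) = -9/56 = -0.16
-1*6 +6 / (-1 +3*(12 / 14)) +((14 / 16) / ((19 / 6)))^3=-10433553/4828736 = -2.16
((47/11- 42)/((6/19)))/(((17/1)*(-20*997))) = 1577/4474536 = 0.00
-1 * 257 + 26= -231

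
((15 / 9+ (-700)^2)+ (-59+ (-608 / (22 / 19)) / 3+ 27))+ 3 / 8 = 43101961/88 = 489795.01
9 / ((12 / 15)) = 45/4 = 11.25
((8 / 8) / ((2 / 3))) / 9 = 0.17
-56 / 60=-14/15 = -0.93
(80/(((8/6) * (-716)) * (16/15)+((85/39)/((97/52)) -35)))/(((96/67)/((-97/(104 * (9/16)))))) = 15760075/179111517 = 0.09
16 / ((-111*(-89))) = 16/9879 = 0.00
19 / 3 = 6.33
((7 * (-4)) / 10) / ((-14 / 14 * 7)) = 2/5 = 0.40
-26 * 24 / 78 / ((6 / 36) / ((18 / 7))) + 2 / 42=-2591/21 = -123.38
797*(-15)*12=-143460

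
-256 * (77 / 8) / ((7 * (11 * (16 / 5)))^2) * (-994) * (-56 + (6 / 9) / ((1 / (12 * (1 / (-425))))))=-422592/187 = -2259.85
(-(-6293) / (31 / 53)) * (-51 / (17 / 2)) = -64554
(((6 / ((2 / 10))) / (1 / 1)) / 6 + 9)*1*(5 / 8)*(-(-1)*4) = 35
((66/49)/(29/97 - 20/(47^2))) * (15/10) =7071009/1014643 = 6.97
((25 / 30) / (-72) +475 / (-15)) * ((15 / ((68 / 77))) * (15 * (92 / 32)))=-23204.02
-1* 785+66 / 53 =-41539/53 = -783.75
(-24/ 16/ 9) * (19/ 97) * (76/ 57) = -0.04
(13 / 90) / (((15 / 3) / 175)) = 91/18 = 5.06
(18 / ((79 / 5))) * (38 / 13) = 3420/1027 = 3.33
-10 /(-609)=10/609 = 0.02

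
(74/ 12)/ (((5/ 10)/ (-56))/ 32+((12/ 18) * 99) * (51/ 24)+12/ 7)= 66304/1526397 = 0.04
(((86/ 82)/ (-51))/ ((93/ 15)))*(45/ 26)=-3225/561782 = -0.01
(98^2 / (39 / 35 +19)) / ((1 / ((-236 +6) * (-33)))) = 28992075/8 = 3624009.38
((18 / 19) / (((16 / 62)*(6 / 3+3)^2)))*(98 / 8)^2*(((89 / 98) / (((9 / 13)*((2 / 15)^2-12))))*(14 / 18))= -12302381/6556672 = -1.88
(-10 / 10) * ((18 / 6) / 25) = -3/25 = -0.12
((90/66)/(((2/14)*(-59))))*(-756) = 79380/649 = 122.31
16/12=4/3 = 1.33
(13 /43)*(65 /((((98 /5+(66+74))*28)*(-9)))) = -4225/8647128 = 0.00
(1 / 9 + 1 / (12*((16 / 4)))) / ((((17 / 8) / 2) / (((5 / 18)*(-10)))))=-475/1377 = -0.34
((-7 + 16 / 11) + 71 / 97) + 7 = 2333/1067 = 2.19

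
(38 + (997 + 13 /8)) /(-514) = -8293/4112 = -2.02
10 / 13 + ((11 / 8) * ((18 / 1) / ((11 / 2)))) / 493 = 9977/12818 = 0.78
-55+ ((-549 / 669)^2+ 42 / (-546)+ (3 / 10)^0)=-34524130/646477 = -53.40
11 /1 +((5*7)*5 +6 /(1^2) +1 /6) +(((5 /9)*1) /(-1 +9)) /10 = 27673/144 = 192.17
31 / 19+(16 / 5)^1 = 459/95 = 4.83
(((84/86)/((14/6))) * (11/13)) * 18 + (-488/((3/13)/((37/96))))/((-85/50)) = 83098679/171054 = 485.80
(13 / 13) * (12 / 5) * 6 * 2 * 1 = 28.80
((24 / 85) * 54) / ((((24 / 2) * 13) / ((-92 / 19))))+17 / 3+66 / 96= 5926547/1007760 = 5.88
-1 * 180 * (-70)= 12600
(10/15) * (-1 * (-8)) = 16/3 = 5.33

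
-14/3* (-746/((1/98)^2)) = 100304176/3 = 33434725.33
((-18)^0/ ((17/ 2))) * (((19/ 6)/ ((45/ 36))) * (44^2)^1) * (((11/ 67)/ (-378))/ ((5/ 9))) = -809248/1793925 = -0.45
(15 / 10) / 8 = 3/16 = 0.19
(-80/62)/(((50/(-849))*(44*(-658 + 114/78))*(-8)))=3679/38805800 = 0.00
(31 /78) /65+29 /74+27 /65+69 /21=2691329/656565 = 4.10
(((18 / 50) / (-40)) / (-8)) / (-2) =-9/16000 = 0.00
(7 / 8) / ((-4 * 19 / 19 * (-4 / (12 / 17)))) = 21/544 = 0.04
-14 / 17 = -0.82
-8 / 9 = -0.89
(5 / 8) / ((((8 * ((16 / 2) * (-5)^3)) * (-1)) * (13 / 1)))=1/166400 = 0.00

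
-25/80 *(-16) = 5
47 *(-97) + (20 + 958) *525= 508891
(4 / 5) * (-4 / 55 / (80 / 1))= -1/1375 = 0.00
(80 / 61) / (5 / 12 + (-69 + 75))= 960/4697 = 0.20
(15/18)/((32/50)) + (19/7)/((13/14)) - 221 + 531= 392153/1248 = 314.23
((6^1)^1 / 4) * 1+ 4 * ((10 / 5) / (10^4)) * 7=941/625 = 1.51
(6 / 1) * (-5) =-30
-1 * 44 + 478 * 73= 34850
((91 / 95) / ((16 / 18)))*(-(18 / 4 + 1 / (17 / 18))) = -154791/25840 = -5.99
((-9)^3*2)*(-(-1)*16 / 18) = -1296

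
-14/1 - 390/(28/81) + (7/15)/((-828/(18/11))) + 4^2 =-29917907/26565 = -1126.22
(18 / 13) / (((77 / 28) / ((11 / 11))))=72/143 = 0.50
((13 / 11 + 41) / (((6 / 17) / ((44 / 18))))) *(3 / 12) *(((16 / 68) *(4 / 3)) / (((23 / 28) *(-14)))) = -3712/1863 = -1.99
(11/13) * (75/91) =825/1183 = 0.70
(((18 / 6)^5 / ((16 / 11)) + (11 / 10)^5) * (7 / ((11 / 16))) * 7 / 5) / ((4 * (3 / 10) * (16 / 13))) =976770067/600000 = 1627.95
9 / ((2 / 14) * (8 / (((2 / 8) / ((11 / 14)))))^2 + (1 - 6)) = 3087/29261 = 0.11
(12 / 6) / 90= 1/45 = 0.02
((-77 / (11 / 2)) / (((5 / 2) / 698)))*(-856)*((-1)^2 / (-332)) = -4182416/415 = -10078.11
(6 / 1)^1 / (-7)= -6/7 = -0.86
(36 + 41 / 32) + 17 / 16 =1227/32 = 38.34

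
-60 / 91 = -0.66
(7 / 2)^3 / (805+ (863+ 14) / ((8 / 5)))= 343/10825 = 0.03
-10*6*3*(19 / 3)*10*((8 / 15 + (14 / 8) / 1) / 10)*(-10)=26030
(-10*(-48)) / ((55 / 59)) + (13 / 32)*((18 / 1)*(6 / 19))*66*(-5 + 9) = 235029/209 = 1124.54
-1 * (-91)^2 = -8281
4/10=2/5 = 0.40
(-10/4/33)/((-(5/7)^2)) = 49/330 = 0.15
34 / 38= 17/19 = 0.89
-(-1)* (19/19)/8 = 1/8 = 0.12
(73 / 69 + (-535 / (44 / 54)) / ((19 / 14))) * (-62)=431624036/14421 = 29930.24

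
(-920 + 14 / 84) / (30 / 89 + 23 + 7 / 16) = -3929528/101565 = -38.69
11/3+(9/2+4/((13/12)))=925/78 = 11.86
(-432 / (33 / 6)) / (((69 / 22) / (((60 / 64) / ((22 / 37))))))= -9990/253 = -39.49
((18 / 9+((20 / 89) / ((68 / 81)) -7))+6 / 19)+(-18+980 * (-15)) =-423225308/28747 = -14722.42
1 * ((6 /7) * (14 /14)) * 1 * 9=54/7 = 7.71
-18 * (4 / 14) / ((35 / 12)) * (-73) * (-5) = -31536/49 = -643.59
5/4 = 1.25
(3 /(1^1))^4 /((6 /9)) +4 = 251/2 = 125.50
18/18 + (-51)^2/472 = 3073/472 = 6.51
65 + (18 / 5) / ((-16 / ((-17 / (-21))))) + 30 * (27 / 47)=1079803/13160 = 82.05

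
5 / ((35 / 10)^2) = 0.41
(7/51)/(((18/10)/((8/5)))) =56/459 = 0.12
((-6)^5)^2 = 60466176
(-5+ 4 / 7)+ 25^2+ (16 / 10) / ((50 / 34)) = 543952/875 = 621.66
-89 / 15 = -5.93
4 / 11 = 0.36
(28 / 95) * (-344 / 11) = -9632/1045 = -9.22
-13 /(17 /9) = -117/17 = -6.88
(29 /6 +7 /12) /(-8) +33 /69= -439/2208 = -0.20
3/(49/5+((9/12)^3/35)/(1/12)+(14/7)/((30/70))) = 5040/24547 = 0.21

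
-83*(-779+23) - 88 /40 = 313729/5 = 62745.80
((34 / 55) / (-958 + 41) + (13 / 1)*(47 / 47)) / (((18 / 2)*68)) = 655621/30866220 = 0.02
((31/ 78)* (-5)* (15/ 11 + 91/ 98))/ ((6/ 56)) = -54715/1287 = -42.51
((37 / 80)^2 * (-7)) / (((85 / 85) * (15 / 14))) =-67081/48000 = -1.40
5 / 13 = 0.38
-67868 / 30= -33934/15 = -2262.27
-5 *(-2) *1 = 10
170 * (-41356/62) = -3515260/31 = -113395.48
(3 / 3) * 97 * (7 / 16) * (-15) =-10185/16 = -636.56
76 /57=4/3 = 1.33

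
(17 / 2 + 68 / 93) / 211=1717/39246 = 0.04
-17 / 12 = -1.42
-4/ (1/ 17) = -68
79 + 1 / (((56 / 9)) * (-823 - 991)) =8025127/101584 = 79.00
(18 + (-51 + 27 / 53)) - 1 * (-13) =-1033/53 = -19.49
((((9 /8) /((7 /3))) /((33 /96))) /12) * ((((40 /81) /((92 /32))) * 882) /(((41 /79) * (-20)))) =-17696/10373 = -1.71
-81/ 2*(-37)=2997/2 = 1498.50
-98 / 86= -49/43 = -1.14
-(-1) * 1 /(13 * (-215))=-1/2795 = 0.00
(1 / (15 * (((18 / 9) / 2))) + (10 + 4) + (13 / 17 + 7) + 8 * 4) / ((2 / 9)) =242.24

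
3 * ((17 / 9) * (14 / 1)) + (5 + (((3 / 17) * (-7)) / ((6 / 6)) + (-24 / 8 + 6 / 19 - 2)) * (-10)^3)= 5817719/969 = 6003.84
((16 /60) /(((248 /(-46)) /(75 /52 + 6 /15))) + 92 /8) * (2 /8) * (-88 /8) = -15172663/483600 = -31.37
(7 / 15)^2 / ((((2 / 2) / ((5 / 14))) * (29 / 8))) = 28/1305 = 0.02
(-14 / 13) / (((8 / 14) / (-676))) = 1274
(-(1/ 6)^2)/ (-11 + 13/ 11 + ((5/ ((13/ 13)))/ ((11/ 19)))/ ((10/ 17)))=-11/1926 = -0.01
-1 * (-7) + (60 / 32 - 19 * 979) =-18592.12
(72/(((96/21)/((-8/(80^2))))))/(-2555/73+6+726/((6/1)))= -63/294400 = 0.00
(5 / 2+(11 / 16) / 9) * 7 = 2597/144 = 18.03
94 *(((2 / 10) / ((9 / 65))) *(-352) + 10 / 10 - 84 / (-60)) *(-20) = 8562272/9 = 951363.56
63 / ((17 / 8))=504/17 = 29.65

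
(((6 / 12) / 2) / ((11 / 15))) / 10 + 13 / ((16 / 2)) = 73/44 = 1.66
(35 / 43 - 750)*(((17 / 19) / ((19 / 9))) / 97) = -4928895/1505731 = -3.27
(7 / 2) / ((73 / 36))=126/73 = 1.73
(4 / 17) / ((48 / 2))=1/102 = 0.01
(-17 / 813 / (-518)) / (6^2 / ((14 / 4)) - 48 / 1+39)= 17/541458 = 0.00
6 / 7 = 0.86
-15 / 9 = -5/3 = -1.67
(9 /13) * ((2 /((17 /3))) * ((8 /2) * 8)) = 1728/221 = 7.82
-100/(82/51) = -62.20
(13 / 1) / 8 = 13/8 = 1.62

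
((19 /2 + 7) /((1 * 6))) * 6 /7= 33/14 = 2.36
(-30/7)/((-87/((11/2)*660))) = 36300/203 = 178.82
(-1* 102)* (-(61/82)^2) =189771/3362 = 56.45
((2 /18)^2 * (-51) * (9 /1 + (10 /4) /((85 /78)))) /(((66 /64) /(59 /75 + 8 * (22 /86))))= -18712576/957825 = -19.54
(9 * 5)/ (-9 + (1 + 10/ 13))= -585/94 = -6.22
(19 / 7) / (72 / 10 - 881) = -95/30583 = 0.00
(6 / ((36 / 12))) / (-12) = -1/6 = -0.17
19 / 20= 0.95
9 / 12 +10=43/4 = 10.75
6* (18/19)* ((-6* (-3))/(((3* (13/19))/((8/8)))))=648/13 = 49.85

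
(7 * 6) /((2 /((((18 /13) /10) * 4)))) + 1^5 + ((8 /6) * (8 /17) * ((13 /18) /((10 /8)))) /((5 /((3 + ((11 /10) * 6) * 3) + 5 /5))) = 629887/43875 = 14.36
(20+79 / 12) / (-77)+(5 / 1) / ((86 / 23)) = 3583/3612 = 0.99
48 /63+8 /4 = 58/21 = 2.76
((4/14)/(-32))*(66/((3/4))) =-11/14 = -0.79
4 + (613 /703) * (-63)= -35807/703 = -50.93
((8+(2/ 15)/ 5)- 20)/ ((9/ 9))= -898/75 = -11.97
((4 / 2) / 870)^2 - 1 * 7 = -1324574/189225 = -7.00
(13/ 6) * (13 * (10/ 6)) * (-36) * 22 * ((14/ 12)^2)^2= -22317295/324 = -68880.54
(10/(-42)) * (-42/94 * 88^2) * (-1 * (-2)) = 77440/47 = 1647.66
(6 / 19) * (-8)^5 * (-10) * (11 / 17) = 21626880/323 = 66956.28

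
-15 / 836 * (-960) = 3600/209 = 17.22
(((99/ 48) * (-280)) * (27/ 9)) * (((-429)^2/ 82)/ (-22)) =57972915/328 = 176746.69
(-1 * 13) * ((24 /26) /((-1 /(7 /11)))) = 84/11 = 7.64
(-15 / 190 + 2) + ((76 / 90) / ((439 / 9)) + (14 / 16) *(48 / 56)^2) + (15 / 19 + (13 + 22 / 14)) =5237934/291935 = 17.94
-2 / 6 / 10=-0.03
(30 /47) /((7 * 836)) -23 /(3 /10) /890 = -3159001/36718374 = -0.09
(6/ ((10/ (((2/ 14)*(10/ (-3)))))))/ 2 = -1/7 = -0.14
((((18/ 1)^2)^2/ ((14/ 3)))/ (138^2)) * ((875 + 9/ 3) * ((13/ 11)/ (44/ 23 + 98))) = 8320806/678293 = 12.27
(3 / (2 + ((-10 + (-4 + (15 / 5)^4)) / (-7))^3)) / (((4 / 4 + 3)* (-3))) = 343/1200308 = 0.00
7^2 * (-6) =-294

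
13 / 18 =0.72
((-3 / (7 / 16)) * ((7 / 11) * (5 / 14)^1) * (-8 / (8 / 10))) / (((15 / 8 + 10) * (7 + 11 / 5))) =4800/33649 = 0.14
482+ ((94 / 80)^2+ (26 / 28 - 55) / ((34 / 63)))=10422753/27200 = 383.19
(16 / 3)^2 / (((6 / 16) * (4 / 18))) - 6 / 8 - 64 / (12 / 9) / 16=4051/12 = 337.58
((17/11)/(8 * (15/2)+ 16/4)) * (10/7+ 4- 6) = -17/1232 = -0.01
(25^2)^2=390625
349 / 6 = 58.17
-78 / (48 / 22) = -143/4 = -35.75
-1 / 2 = -0.50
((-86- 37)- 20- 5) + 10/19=-2802/19 = -147.47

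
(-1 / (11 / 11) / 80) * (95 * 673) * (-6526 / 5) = 41723981/40 = 1043099.52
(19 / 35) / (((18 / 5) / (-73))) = -1387/126 = -11.01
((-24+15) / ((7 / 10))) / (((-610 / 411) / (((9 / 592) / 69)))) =11097/5814032 = 0.00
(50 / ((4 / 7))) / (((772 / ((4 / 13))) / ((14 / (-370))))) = -245/185666 = 0.00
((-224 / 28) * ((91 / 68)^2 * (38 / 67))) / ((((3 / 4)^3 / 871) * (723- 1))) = -3444896/148257 = -23.24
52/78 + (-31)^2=2885/3 = 961.67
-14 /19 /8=-7/76 = -0.09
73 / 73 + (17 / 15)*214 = 243.53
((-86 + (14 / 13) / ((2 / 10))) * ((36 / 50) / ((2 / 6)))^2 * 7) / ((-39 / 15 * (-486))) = -44016/21125 = -2.08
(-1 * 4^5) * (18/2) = -9216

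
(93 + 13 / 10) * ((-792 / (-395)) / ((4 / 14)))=1306998/1975 = 661.77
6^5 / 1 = 7776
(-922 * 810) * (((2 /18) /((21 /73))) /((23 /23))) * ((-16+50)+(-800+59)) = 203937180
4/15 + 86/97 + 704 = 1025998/1455 = 705.15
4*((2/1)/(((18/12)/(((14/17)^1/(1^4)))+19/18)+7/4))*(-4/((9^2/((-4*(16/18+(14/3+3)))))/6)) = 25088/1431 = 17.53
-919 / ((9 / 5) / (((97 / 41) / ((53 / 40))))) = -17828600/19557 = -911.62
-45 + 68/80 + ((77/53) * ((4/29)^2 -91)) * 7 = -864189659/891460 = -969.41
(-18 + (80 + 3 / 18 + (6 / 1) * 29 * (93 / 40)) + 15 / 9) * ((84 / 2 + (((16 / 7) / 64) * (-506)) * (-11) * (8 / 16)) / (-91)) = -111259777/152880 = -727.76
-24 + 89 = 65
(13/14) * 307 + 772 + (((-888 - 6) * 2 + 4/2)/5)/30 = 1097423/1050 = 1045.16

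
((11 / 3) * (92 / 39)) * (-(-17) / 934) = 8602/54639 = 0.16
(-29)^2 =841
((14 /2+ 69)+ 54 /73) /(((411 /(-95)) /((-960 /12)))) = 42575200/30003 = 1419.03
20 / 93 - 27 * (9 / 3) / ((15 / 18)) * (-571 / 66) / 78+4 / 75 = 2449123/221650 = 11.05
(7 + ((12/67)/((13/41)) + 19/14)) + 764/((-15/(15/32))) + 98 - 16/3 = 11371687/146328 = 77.71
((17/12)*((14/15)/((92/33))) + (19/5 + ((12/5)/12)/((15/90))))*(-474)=-1193611/460 = -2594.81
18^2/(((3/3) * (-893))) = -324/893 = -0.36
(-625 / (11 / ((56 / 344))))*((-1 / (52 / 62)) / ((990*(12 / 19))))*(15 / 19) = 135625/9740016 = 0.01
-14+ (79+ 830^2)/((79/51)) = 35136823/79 = 444769.91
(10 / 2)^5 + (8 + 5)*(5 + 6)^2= 4698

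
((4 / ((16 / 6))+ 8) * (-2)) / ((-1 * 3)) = 19/3 = 6.33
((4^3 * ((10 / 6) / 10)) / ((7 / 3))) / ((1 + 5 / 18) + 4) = 576/665 = 0.87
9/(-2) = -9/2 = -4.50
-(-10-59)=69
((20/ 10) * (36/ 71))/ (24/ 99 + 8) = 0.12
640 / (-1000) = -16/25 = -0.64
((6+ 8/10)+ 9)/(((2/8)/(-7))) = -2212/5 = -442.40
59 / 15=3.93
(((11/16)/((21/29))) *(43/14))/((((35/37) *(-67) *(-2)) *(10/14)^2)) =507529/11256000 = 0.05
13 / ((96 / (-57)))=-7.72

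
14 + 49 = 63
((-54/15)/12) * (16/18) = -4/15 = -0.27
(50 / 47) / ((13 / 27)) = 1350/611 = 2.21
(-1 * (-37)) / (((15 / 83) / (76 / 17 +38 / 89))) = 1517074/1513 = 1002.69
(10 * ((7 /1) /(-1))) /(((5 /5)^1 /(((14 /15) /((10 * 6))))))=-1.09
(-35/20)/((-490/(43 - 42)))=1/280 = 0.00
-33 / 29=-1.14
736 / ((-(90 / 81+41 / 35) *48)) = -4830/719 = -6.72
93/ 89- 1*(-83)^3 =50889136/89 = 571788.04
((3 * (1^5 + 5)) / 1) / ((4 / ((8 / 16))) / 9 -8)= -2.53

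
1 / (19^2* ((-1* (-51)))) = 1/18411 = 0.00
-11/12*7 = -77/12 = -6.42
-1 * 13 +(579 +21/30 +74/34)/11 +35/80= 603417/14960 = 40.34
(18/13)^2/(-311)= -324/52559 = -0.01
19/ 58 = 0.33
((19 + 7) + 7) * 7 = 231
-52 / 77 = -0.68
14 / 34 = 7/17 = 0.41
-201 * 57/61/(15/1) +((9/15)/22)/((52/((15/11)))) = -48055551/3838120 = -12.52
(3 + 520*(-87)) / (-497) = 45237/497 = 91.02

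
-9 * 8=-72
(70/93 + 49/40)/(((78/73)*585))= 537061/169743600 = 0.00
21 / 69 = 7/23 = 0.30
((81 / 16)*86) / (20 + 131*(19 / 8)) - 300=-263739/883 = -298.69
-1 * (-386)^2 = -148996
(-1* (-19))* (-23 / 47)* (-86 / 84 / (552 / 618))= 84151/7896 = 10.66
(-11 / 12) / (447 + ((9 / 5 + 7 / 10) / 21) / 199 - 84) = -15323/6067918 = 0.00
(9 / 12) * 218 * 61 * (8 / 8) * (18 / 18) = 9973.50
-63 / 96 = -21/32 = -0.66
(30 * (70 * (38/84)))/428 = 475/214 = 2.22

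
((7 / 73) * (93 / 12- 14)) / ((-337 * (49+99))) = 175/14563792 = 0.00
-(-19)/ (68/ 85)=95/4 = 23.75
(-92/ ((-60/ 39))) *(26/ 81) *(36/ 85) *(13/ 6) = 202124/11475 = 17.61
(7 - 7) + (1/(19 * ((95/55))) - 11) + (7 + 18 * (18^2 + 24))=2259871/361 = 6260.03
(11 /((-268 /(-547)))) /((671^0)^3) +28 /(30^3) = 20308313/904500 = 22.45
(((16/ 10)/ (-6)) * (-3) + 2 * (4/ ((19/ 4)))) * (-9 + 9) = 0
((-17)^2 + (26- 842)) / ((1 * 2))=-263.50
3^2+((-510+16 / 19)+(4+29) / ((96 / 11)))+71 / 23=-6898163/13984 = -493.29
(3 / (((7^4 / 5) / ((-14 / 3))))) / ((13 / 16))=-160/4459 = -0.04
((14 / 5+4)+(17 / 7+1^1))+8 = 638/35 = 18.23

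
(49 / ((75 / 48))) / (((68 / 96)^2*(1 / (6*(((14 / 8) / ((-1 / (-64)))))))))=303464448/7225 = 42002.00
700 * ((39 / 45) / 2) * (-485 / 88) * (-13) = 2868775/132 = 21733.14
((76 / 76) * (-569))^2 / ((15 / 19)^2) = 116877721/225 = 519456.54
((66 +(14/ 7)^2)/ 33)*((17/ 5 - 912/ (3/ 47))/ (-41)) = 90902/123 = 739.04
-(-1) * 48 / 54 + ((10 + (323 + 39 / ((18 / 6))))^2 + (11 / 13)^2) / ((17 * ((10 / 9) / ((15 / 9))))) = 32136079/3042 = 10564.13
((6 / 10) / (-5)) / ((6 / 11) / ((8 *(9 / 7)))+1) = -396/3475 = -0.11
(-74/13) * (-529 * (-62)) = -2427052/13 = -186696.31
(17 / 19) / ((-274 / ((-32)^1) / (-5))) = -0.52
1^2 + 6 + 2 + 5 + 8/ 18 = 130/9 = 14.44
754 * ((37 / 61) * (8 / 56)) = 27898/427 = 65.33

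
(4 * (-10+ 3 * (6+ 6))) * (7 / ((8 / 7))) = 637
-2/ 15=-0.13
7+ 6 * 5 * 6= 187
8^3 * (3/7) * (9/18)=768/7 = 109.71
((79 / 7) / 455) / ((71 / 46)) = 3634/226135 = 0.02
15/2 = 7.50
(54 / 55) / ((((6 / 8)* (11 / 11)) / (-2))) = -144/55 = -2.62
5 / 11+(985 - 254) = 8046/11 = 731.45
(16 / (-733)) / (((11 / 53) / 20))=-16960/8063 = -2.10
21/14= 3/2 = 1.50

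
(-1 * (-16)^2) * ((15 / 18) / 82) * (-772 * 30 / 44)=617600/451 = 1369.40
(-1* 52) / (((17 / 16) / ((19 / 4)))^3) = -22826752/4913 = -4646.19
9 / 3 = 3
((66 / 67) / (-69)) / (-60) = 11/46230 = 0.00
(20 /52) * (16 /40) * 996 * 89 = 13637.54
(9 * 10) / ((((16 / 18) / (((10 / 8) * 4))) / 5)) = 10125/4 = 2531.25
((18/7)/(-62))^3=-729/10218313 = 0.00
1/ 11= 0.09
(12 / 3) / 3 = 4/3 = 1.33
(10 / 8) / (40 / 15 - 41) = -3/92 = -0.03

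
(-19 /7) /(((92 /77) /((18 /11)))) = -171/46 = -3.72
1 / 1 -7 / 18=11/18 = 0.61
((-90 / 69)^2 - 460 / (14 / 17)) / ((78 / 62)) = -63924790/144417 = -442.64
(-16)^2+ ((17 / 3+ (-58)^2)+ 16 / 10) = 54409/15 = 3627.27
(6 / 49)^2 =36/2401 = 0.01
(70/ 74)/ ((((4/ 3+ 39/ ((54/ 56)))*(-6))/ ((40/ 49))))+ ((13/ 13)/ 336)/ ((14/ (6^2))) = 3117/681688 = 0.00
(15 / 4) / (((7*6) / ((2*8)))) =10/7 = 1.43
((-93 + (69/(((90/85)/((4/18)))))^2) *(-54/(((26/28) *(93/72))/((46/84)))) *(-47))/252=367903216/685503 = 536.69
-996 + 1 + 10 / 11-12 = -11067/11 = -1006.09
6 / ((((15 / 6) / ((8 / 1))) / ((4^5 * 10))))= 196608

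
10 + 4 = 14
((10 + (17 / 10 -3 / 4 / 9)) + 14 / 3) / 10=977/600 = 1.63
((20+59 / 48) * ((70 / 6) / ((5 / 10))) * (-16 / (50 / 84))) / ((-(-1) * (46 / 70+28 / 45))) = -4194204/403 = -10407.45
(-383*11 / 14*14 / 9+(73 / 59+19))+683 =124852/531 = 235.13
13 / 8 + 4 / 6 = 2.29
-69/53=-1.30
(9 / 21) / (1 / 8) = 24/7 = 3.43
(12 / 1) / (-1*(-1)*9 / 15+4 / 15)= 13.85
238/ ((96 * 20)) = 119/960 = 0.12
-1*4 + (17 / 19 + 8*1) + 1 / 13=1228/247 = 4.97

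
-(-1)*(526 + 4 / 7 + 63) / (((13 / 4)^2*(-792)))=-8254/117117 = -0.07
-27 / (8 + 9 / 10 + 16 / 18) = -2430/881 = -2.76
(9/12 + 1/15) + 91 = 5509/60 = 91.82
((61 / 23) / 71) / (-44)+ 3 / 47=212689/3377044 = 0.06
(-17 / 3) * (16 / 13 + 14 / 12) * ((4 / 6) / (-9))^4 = -25432/62178597 = 0.00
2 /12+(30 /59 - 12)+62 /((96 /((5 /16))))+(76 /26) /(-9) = -20230225/1767168 = -11.45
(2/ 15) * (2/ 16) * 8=2/15 = 0.13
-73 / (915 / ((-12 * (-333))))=-97236/305 = -318.81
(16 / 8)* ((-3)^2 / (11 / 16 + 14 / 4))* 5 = 21.49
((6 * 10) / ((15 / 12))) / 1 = 48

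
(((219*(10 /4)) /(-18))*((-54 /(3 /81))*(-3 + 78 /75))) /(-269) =869211/2690 = 323.13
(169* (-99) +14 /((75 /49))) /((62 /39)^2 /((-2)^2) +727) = -635848473/27668200 = -22.98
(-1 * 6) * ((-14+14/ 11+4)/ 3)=192/11 = 17.45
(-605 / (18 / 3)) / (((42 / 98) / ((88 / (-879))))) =186340/7911 = 23.55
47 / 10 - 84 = -793/10 = -79.30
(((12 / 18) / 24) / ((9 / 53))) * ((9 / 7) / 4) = 0.05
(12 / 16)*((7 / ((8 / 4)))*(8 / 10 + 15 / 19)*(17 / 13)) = 53907/9880 = 5.46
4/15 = 0.27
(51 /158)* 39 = 1989/158 = 12.59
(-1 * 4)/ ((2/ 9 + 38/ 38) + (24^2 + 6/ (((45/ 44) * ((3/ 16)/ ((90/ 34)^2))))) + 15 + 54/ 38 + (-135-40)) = -0.01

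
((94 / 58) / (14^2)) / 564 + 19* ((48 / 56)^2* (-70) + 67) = 20179825/68208 = 295.86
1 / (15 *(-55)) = -1/825 = 0.00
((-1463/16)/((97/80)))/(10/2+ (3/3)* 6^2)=-7315/3977 = -1.84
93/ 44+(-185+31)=-6683/44 = -151.89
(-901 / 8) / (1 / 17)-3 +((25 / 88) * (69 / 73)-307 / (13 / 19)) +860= -62886573/41756 = -1506.05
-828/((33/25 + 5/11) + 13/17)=-430100/1319 = -326.08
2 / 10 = 1/5 = 0.20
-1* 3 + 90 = 87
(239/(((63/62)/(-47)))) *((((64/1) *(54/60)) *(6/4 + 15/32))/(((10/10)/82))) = -513977148/5 = -102795429.60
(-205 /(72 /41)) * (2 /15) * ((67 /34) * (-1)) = 112627/3672 = 30.67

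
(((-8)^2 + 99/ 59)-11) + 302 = 21044/59 = 356.68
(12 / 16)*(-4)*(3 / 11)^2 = -27/121 = -0.22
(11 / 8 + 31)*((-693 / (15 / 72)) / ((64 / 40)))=-538461/8 = -67307.62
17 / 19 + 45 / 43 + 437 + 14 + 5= 374138/817 = 457.94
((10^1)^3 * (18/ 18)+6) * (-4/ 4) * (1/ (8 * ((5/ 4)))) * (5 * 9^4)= -3300183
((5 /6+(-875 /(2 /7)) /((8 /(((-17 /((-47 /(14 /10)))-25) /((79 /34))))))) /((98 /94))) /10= 8992009/23226 = 387.15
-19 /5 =-3.80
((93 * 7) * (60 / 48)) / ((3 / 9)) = 9765/4 = 2441.25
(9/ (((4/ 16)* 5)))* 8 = 288/5 = 57.60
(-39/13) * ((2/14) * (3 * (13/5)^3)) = -19773/875 = -22.60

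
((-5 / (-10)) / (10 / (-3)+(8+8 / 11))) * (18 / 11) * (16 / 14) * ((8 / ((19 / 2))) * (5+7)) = 1.75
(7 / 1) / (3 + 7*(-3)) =-7/18 = -0.39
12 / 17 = 0.71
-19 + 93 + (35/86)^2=548529/7396 = 74.17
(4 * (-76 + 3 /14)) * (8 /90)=-8488/315 = -26.95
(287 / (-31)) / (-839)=287/26009 = 0.01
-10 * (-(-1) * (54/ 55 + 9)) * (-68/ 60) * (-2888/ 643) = -17969136/35365 = -508.11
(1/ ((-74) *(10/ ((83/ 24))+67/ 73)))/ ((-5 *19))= 6059/162259430 = 0.00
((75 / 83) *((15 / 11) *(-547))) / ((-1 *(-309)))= -205125/94039 = -2.18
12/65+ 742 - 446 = 19252/65 = 296.18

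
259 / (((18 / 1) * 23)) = 259/414 = 0.63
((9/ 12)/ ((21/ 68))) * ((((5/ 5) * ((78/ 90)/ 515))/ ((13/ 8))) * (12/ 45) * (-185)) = -20128/162225 = -0.12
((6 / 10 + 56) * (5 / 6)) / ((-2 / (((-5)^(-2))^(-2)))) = -176875/12 = -14739.58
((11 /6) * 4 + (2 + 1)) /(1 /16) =496/3 = 165.33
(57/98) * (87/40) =4959/3920 = 1.27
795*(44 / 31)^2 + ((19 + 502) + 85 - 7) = 2114759/961 = 2200.58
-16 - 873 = -889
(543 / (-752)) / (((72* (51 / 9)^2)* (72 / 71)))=-12851/41726976 = 0.00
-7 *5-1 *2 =-37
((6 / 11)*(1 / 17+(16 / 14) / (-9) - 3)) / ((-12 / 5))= 8215/11781 = 0.70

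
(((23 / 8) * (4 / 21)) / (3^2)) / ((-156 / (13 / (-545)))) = 23/2472120 = 0.00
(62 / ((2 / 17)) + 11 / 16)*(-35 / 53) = -295505/848 = -348.47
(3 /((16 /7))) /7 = 3/16 = 0.19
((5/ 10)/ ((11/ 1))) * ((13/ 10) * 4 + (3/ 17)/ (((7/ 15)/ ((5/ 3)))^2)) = 31033/91630 = 0.34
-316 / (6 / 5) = -790/3 = -263.33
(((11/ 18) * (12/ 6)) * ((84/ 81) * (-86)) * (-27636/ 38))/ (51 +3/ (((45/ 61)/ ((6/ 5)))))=277281200/195453 = 1418.66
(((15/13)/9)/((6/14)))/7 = 5/117 = 0.04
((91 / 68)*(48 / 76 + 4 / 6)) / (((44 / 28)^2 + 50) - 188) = -164983/12870258 = -0.01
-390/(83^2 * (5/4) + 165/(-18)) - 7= -145451/20645 = -7.05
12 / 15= 4/5 = 0.80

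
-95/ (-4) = 95/4 = 23.75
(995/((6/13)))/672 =3.21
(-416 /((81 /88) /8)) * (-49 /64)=224224/81 = 2768.20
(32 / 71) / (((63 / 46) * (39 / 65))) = 7360/13419 = 0.55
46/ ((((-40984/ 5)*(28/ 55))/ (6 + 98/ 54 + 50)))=-1410475/2213136 = -0.64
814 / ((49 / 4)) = 3256/49 = 66.45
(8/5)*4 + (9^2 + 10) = 487/5 = 97.40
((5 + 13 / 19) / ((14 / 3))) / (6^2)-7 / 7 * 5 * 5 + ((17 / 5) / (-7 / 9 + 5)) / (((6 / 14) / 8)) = -9.93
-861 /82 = -21/2 = -10.50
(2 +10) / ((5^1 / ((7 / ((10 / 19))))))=798/25 = 31.92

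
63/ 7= 9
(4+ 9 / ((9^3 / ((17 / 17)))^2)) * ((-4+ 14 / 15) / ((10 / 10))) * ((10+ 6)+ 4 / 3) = -564983224/2657205 = -212.62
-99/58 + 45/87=-69/58 = -1.19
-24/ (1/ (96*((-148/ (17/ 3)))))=1022976/17 = 60175.06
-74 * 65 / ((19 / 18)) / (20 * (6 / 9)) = -12987/38 = -341.76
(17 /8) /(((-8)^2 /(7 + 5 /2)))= 323/1024 = 0.32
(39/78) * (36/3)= 6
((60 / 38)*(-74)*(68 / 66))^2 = 633025600/43681 = 14492.01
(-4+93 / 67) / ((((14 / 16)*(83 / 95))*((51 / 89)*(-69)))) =1691000/19569159 = 0.09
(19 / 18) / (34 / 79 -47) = -1501/66222 = -0.02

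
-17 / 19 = -0.89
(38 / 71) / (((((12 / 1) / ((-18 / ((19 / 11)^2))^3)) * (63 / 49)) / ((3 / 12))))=-334825029/175803029 = -1.90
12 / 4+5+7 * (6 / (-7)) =2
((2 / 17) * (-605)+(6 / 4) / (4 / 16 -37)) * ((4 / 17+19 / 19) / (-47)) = 177972/95081 = 1.87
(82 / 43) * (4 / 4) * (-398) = -32636/43 = -758.98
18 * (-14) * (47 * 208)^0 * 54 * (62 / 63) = -13392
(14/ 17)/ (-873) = -14/14841 = 0.00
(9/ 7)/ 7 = 9/49 = 0.18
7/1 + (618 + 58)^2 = 456983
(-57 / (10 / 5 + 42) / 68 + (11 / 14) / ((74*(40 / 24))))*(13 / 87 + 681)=-8.64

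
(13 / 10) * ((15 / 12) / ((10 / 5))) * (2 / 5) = 13/40 = 0.32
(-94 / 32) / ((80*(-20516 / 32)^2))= -47/526132820 = 0.00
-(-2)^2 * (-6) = 24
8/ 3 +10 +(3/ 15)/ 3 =191/15 = 12.73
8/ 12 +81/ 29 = 301/87 = 3.46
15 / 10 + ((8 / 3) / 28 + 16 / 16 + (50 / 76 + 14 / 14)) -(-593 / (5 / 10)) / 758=879770/151221 = 5.82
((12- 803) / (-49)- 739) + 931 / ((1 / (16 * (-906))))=-94475492/7 = -13496498.86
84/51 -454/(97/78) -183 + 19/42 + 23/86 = -812580815/1489047 = -545.71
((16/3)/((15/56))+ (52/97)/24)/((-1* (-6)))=174019/52380 = 3.32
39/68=0.57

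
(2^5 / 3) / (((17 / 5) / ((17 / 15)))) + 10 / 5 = 50/9 = 5.56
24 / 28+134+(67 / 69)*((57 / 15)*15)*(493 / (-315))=349451/7245 = 48.23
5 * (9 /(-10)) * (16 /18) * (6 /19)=-24/19 = -1.26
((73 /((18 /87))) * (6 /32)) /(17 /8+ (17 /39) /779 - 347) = -64316577/335284172 = -0.19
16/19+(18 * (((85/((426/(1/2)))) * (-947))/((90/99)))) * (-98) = 494611849/2698 = 183325.37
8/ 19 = 0.42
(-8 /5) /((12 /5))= -2/3 = -0.67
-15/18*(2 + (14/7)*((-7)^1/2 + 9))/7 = -65/42 = -1.55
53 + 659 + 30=742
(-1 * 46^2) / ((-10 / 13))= 13754/5 = 2750.80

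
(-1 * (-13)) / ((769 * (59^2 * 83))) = 13/222181787 = 0.00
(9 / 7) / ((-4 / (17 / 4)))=-1.37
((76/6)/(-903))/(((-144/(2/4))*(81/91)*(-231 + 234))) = 247/13541904 = 0.00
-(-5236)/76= 1309/19 = 68.89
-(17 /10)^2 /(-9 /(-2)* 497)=-289/223650 = 0.00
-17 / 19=-0.89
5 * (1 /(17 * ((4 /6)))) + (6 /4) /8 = 171/272 = 0.63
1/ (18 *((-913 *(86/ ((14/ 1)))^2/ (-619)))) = 30331/30386466 = 0.00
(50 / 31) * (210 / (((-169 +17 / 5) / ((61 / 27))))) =-266875/57753 = -4.62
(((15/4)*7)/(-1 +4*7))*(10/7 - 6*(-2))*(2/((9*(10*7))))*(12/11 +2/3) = 1363/18711 = 0.07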